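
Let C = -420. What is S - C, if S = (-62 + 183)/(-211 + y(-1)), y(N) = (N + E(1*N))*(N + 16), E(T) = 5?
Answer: 63299/151 ≈ 419.20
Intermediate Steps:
y(N) = (5 + N)*(16 + N) (y(N) = (N + 5)*(N + 16) = (5 + N)*(16 + N))
S = -121/151 (S = (-62 + 183)/(-211 + (80 + (-1)² + 21*(-1))) = 121/(-211 + (80 + 1 - 21)) = 121/(-211 + 60) = 121/(-151) = 121*(-1/151) = -121/151 ≈ -0.80132)
S - C = -121/151 - 1*(-420) = -121/151 + 420 = 63299/151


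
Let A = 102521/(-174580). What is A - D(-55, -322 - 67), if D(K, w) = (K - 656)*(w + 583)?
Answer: 24080415199/174580 ≈ 1.3793e+5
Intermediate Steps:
A = -102521/174580 (A = 102521*(-1/174580) = -102521/174580 ≈ -0.58724)
D(K, w) = (-656 + K)*(583 + w)
A - D(-55, -322 - 67) = -102521/174580 - (-382448 - 656*(-322 - 67) + 583*(-55) - 55*(-322 - 67)) = -102521/174580 - (-382448 - 656*(-389) - 32065 - 55*(-389)) = -102521/174580 - (-382448 + 255184 - 32065 + 21395) = -102521/174580 - 1*(-137934) = -102521/174580 + 137934 = 24080415199/174580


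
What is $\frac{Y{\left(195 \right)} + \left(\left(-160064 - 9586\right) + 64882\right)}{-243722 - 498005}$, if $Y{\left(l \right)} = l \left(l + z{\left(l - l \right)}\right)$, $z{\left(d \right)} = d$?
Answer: $\frac{66743}{741727} \approx 0.089983$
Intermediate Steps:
$Y{\left(l \right)} = l^{2}$ ($Y{\left(l \right)} = l \left(l + \left(l - l\right)\right) = l \left(l + 0\right) = l l = l^{2}$)
$\frac{Y{\left(195 \right)} + \left(\left(-160064 - 9586\right) + 64882\right)}{-243722 - 498005} = \frac{195^{2} + \left(\left(-160064 - 9586\right) + 64882\right)}{-243722 - 498005} = \frac{38025 + \left(-169650 + 64882\right)}{-741727} = \left(38025 - 104768\right) \left(- \frac{1}{741727}\right) = \left(-66743\right) \left(- \frac{1}{741727}\right) = \frac{66743}{741727}$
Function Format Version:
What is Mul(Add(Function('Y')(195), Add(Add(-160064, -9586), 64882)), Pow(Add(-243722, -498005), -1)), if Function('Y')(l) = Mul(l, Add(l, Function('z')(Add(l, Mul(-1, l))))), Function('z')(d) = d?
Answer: Rational(66743, 741727) ≈ 0.089983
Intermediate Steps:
Function('Y')(l) = Pow(l, 2) (Function('Y')(l) = Mul(l, Add(l, Add(l, Mul(-1, l)))) = Mul(l, Add(l, 0)) = Mul(l, l) = Pow(l, 2))
Mul(Add(Function('Y')(195), Add(Add(-160064, -9586), 64882)), Pow(Add(-243722, -498005), -1)) = Mul(Add(Pow(195, 2), Add(Add(-160064, -9586), 64882)), Pow(Add(-243722, -498005), -1)) = Mul(Add(38025, Add(-169650, 64882)), Pow(-741727, -1)) = Mul(Add(38025, -104768), Rational(-1, 741727)) = Mul(-66743, Rational(-1, 741727)) = Rational(66743, 741727)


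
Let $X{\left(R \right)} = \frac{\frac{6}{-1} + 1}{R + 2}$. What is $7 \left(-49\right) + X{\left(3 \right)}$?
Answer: $-344$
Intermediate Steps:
$X{\left(R \right)} = - \frac{5}{2 + R}$ ($X{\left(R \right)} = \frac{6 \left(-1\right) + 1}{2 + R} = \frac{-6 + 1}{2 + R} = - \frac{5}{2 + R}$)
$7 \left(-49\right) + X{\left(3 \right)} = 7 \left(-49\right) - \frac{5}{2 + 3} = -343 - \frac{5}{5} = -343 - 1 = -344$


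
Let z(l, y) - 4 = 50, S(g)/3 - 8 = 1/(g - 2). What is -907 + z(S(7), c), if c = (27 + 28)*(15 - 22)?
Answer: -853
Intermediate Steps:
S(g) = 24 + 3/(-2 + g) (S(g) = 24 + 3/(g - 2) = 24 + 3/(-2 + g))
c = -385 (c = 55*(-7) = -385)
z(l, y) = 54 (z(l, y) = 4 + 50 = 54)
-907 + z(S(7), c) = -907 + 54 = -853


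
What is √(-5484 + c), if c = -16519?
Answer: I*√22003 ≈ 148.33*I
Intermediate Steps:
√(-5484 + c) = √(-5484 - 16519) = √(-22003) = I*√22003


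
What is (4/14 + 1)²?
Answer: 81/49 ≈ 1.6531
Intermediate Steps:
(4/14 + 1)² = (4*(1/14) + 1)² = (2/7 + 1)² = (9/7)² = 81/49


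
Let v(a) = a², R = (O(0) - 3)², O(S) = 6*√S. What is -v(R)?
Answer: -81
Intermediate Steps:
R = 9 (R = (6*√0 - 3)² = (6*0 - 3)² = (0 - 3)² = (-3)² = 9)
-v(R) = -1*9² = -1*81 = -81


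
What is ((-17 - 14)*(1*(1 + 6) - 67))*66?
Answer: 122760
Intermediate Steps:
((-17 - 14)*(1*(1 + 6) - 67))*66 = -31*(1*7 - 67)*66 = -31*(7 - 67)*66 = -31*(-60)*66 = 1860*66 = 122760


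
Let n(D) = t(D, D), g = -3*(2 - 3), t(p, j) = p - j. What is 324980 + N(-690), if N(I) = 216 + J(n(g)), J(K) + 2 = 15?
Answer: 325209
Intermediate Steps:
g = 3 (g = -3*(-1) = 3)
n(D) = 0 (n(D) = D - D = 0)
J(K) = 13 (J(K) = -2 + 15 = 13)
N(I) = 229 (N(I) = 216 + 13 = 229)
324980 + N(-690) = 324980 + 229 = 325209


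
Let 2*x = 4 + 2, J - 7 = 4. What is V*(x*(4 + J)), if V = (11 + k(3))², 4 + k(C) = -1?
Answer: 1620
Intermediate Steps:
J = 11 (J = 7 + 4 = 11)
k(C) = -5 (k(C) = -4 - 1 = -5)
V = 36 (V = (11 - 5)² = 6² = 36)
x = 3 (x = (4 + 2)/2 = (½)*6 = 3)
V*(x*(4 + J)) = 36*(3*(4 + 11)) = 36*(3*15) = 36*45 = 1620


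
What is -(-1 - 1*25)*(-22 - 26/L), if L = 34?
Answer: -10062/17 ≈ -591.88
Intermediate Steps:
-(-1 - 1*25)*(-22 - 26/L) = -(-1 - 1*25)*(-22 - 26/34) = -(-1 - 25)*(-22 - 26*1/34) = -(-26)*(-22 - 13/17) = -(-26)*(-387)/17 = -1*10062/17 = -10062/17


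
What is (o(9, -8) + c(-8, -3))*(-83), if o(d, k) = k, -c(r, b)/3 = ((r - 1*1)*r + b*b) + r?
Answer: 18841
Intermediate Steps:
c(r, b) = -3*r - 3*b**2 - 3*r*(-1 + r) (c(r, b) = -3*(((r - 1*1)*r + b*b) + r) = -3*(((r - 1)*r + b**2) + r) = -3*(((-1 + r)*r + b**2) + r) = -3*((r*(-1 + r) + b**2) + r) = -3*((b**2 + r*(-1 + r)) + r) = -3*(r + b**2 + r*(-1 + r)) = -3*r - 3*b**2 - 3*r*(-1 + r))
(o(9, -8) + c(-8, -3))*(-83) = (-8 + (-3*(-3)**2 - 3*(-8)**2))*(-83) = (-8 + (-3*9 - 3*64))*(-83) = (-8 + (-27 - 192))*(-83) = (-8 - 219)*(-83) = -227*(-83) = 18841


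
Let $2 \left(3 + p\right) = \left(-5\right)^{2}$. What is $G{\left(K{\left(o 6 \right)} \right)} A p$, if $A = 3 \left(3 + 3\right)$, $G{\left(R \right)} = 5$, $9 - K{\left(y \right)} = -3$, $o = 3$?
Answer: $855$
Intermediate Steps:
$K{\left(y \right)} = 12$ ($K{\left(y \right)} = 9 - -3 = 9 + 3 = 12$)
$p = \frac{19}{2}$ ($p = -3 + \frac{\left(-5\right)^{2}}{2} = -3 + \frac{1}{2} \cdot 25 = -3 + \frac{25}{2} = \frac{19}{2} \approx 9.5$)
$A = 18$ ($A = 3 \cdot 6 = 18$)
$G{\left(K{\left(o 6 \right)} \right)} A p = 5 \cdot 18 \cdot \frac{19}{2} = 90 \cdot \frac{19}{2} = 855$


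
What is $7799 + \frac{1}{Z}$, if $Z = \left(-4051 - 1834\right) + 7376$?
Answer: $\frac{11628310}{1491} \approx 7799.0$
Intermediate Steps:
$Z = 1491$ ($Z = \left(-4051 + \left(-6494 + 4660\right)\right) + 7376 = \left(-4051 - 1834\right) + 7376 = -5885 + 7376 = 1491$)
$7799 + \frac{1}{Z} = 7799 + \frac{1}{1491} = \frac{11628310}{1491}$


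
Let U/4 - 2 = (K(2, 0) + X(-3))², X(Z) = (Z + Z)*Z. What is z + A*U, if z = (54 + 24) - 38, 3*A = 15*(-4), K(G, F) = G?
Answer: -32120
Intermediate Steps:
X(Z) = 2*Z² (X(Z) = (2*Z)*Z = 2*Z²)
A = -20 (A = (15*(-4))/3 = (⅓)*(-60) = -20)
z = 40 (z = 78 - 38 = 40)
U = 1608 (U = 8 + 4*(2 + 2*(-3)²)² = 8 + 4*(2 + 2*9)² = 8 + 4*(2 + 18)² = 8 + 4*20² = 8 + 4*400 = 8 + 1600 = 1608)
z + A*U = 40 - 20*1608 = 40 - 32160 = -32120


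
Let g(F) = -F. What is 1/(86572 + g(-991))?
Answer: 1/87563 ≈ 1.1420e-5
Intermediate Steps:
1/(86572 + g(-991)) = 1/(86572 - 1*(-991)) = 1/(86572 + 991) = 1/87563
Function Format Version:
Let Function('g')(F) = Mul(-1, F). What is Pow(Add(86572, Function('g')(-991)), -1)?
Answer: Rational(1, 87563) ≈ 1.1420e-5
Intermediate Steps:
Pow(Add(86572, Function('g')(-991)), -1) = Pow(Add(86572, Mul(-1, -991)), -1) = Pow(Add(86572, 991), -1) = Pow(87563, -1) = Rational(1, 87563)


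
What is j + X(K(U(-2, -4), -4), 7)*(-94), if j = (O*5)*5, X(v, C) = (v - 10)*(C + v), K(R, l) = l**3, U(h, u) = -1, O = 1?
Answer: -396467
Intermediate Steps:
X(v, C) = (-10 + v)*(C + v)
j = 25 (j = (1*5)*5 = 5*5 = 25)
j + X(K(U(-2, -4), -4), 7)*(-94) = 25 + (((-4)**3)**2 - 10*7 - 10*(-4)**3 + 7*(-4)**3)*(-94) = 25 + ((-64)**2 - 70 - 10*(-64) + 7*(-64))*(-94) = 25 + (4096 - 70 + 640 - 448)*(-94) = 25 + 4218*(-94) = 25 - 396492 = -396467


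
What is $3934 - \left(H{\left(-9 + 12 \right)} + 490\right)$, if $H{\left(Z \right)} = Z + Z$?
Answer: $3438$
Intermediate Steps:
$H{\left(Z \right)} = 2 Z$
$3934 - \left(H{\left(-9 + 12 \right)} + 490\right) = 3934 - \left(2 \left(-9 + 12\right) + 490\right) = 3934 - \left(2 \cdot 3 + 490\right) = 3934 - \left(6 + 490\right) = 3934 - 496 = 3438$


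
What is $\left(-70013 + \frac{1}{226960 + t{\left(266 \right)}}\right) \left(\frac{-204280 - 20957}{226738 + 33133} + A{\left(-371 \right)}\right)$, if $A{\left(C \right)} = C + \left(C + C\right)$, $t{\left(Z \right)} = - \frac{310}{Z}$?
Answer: $\frac{122348448070554945744}{1568868513455} \approx 7.7985 \cdot 10^{7}$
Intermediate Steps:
$A{\left(C \right)} = 3 C$ ($A{\left(C \right)} = C + 2 C = 3 C$)
$\left(-70013 + \frac{1}{226960 + t{\left(266 \right)}}\right) \left(\frac{-204280 - 20957}{226738 + 33133} + A{\left(-371 \right)}\right) = \left(-70013 + \frac{1}{226960 - \frac{310}{266}}\right) \left(\frac{-204280 - 20957}{226738 + 33133} + 3 \left(-371\right)\right) = \left(-70013 + \frac{1}{226960 - \frac{155}{133}}\right) \left(- \frac{225237}{259871} - 1113\right) = \left(-70013 + \frac{1}{226960 - \frac{155}{133}}\right) \left(\left(-225237\right) \frac{1}{259871} - 1113\right) = \left(-70013 + \frac{1}{\frac{30185525}{133}}\right) \left(- \frac{225237}{259871} - 1113\right) = \left(-70013 + \frac{133}{30185525}\right) \left(- \frac{289461660}{259871}\right) = \left(- \frac{2113379161692}{30185525}\right) \left(- \frac{289461660}{259871}\right) = \frac{122348448070554945744}{1568868513455}$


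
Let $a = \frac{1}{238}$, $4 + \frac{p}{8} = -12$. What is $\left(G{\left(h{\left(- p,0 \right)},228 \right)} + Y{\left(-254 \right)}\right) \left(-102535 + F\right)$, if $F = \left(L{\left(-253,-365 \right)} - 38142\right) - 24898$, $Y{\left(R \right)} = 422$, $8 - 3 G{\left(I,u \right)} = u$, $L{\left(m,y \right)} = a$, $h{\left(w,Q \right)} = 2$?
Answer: $- \frac{20609782027}{357} \approx -5.773 \cdot 10^{7}$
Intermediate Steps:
$p = -128$ ($p = -32 + 8 \left(-12\right) = -32 - 96 = -128$)
$a = \frac{1}{238} \approx 0.0042017$
$L{\left(m,y \right)} = \frac{1}{238}$
$G{\left(I,u \right)} = \frac{8}{3} - \frac{u}{3}$
$F = - \frac{15003519}{238}$ ($F = \left(\frac{1}{238} - 38142\right) - 24898 = - \frac{9077795}{238} - 24898 = - \frac{15003519}{238} \approx -63040.0$)
$\left(G{\left(h{\left(- p,0 \right)},228 \right)} + Y{\left(-254 \right)}\right) \left(-102535 + F\right) = \left(\left(\frac{8}{3} - 76\right) + 422\right) \left(-102535 - \frac{15003519}{238}\right) = \left(\left(\frac{8}{3} - 76\right) + 422\right) \left(- \frac{39406849}{238}\right) = \left(- \frac{220}{3} + 422\right) \left(- \frac{39406849}{238}\right) = \frac{1046}{3} \left(- \frac{39406849}{238}\right) = - \frac{20609782027}{357}$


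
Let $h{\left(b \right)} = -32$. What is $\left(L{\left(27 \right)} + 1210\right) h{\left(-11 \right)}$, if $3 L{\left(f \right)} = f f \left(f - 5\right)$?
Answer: $-209792$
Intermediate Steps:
$L{\left(f \right)} = \frac{f^{2} \left(-5 + f\right)}{3}$ ($L{\left(f \right)} = \frac{f f \left(f - 5\right)}{3} = \frac{f^{2} \left(f - 5\right)}{3} = \frac{f^{2} \left(-5 + f\right)}{3}$)
$\left(L{\left(27 \right)} + 1210\right) h{\left(-11 \right)} = \left(\frac{27^{2} \left(-5 + 27\right)}{3} + 1210\right) \left(-32\right) = \left(\frac{1}{3} \cdot 729 \cdot 22 + 1210\right) \left(-32\right) = \left(5346 + 1210\right) \left(-32\right) = 6556 \left(-32\right) = -209792$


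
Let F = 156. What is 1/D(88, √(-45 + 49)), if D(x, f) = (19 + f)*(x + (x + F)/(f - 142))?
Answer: 5/9057 ≈ 0.00055206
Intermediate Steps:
D(x, f) = (19 + f)*(x + (156 + x)/(-142 + f)) (D(x, f) = (19 + f)*(x + (x + 156)/(f - 142)) = (19 + f)*(x + (156 + x)/(-142 + f)))
1/D(88, √(-45 + 49)) = 1/((2964 - 2679*88 + 156*√(-45 + 49) + 88*(√(-45 + 49))² - 122*√(-45 + 49)*88)/(-142 + √(-45 + 49))) = 1/((2964 - 235752 + 156*√4 + 88*(√4)² - 122*√4*88)/(-142 + √4)) = 1/((2964 - 235752 + 156*2 + 88*2² - 122*2*88)/(-142 + 2)) = 1/((2964 - 235752 + 312 + 88*4 - 21472)/(-140)) = 1/(-(2964 - 235752 + 312 + 352 - 21472)/140) = 1/(-1/140*(-253596)) = 1/(9057/5) = 5/9057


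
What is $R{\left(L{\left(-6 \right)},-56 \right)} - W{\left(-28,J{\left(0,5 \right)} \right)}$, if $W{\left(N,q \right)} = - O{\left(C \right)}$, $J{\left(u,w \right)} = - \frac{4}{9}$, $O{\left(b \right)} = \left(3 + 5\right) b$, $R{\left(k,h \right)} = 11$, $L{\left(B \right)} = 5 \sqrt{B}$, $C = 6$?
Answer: $59$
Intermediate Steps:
$O{\left(b \right)} = 8 b$
$J{\left(u,w \right)} = - \frac{4}{9}$ ($J{\left(u,w \right)} = \left(-4\right) \frac{1}{9} = - \frac{4}{9}$)
$W{\left(N,q \right)} = -48$ ($W{\left(N,q \right)} = - 8 \cdot 6 = \left(-1\right) 48 = -48$)
$R{\left(L{\left(-6 \right)},-56 \right)} - W{\left(-28,J{\left(0,5 \right)} \right)} = 11 - -48 = 11 + 48 = 59$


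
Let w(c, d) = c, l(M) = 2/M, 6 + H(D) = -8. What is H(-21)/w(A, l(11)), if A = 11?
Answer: -14/11 ≈ -1.2727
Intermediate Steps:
H(D) = -14 (H(D) = -6 - 8 = -14)
H(-21)/w(A, l(11)) = -14/11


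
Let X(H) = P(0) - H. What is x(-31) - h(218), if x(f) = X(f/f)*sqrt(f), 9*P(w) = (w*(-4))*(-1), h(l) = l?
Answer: -218 - I*sqrt(31) ≈ -218.0 - 5.5678*I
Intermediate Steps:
P(w) = 4*w/9 (P(w) = ((w*(-4))*(-1))/9 = (-4*w*(-1))/9 = (4*w)/9 = 4*w/9)
X(H) = -H (X(H) = (4/9)*0 - H = 0 - H = -H)
x(f) = -sqrt(f) (x(f) = (-f/f)*sqrt(f) = (-1*1)*sqrt(f) = -sqrt(f))
x(-31) - h(218) = -sqrt(-31) - 1*218 = -I*sqrt(31) - 218 = -218 - I*sqrt(31)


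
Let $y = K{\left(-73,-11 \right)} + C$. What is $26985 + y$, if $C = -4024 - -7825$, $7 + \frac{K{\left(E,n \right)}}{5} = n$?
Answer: $30696$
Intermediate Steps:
$K{\left(E,n \right)} = -35 + 5 n$
$C = 3801$ ($C = -4024 + 7825 = 3801$)
$y = 3711$ ($y = \left(-35 + 5 \left(-11\right)\right) + 3801 = \left(-35 - 55\right) + 3801 = -90 + 3801 = 3711$)
$26985 + y = 26985 + 3711 = 30696$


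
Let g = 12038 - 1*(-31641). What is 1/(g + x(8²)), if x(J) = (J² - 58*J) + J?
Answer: 1/44127 ≈ 2.2662e-5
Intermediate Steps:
x(J) = J² - 57*J
g = 43679 (g = 12038 + 31641 = 43679)
1/(g + x(8²)) = 1/(43679 + 8²*(-57 + 8²)) = 1/(43679 + 64*(-57 + 64)) = 1/(43679 + 64*7) = 1/(43679 + 448) = 1/44127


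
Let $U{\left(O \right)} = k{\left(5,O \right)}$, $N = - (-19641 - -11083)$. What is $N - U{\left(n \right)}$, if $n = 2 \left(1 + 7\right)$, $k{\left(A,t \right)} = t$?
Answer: $8542$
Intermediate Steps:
$N = 8558$ ($N = - (-19641 + 11083) = \left(-1\right) \left(-8558\right) = 8558$)
$n = 16$ ($n = 2 \cdot 8 = 16$)
$U{\left(O \right)} = O$
$N - U{\left(n \right)} = 8558 - 16 = 8542$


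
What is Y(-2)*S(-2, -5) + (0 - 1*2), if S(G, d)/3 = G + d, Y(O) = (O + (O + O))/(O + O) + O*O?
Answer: -235/2 ≈ -117.50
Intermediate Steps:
Y(O) = 3/2 + O² (Y(O) = (O + 2*O)/((2*O)) + O² = (3*O)*(1/(2*O)) + O² = 3/2 + O²)
S(G, d) = 3*G + 3*d (S(G, d) = 3*(G + d) = 3*G + 3*d)
Y(-2)*S(-2, -5) + (0 - 1*2) = (3/2 + (-2)²)*(3*(-2) + 3*(-5)) + (0 - 1*2) = (3/2 + 4)*(-6 - 15) + (0 - 2) = (11/2)*(-21) - 2 = -231/2 - 2 = -235/2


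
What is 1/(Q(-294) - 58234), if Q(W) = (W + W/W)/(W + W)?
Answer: -588/34241299 ≈ -1.7172e-5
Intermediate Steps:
Q(W) = (1 + W)/(2*W) (Q(W) = (W + 1)/((2*W)) = (1 + W)*(1/(2*W)) = (1 + W)/(2*W))
1/(Q(-294) - 58234) = 1/((1/2)*(1 - 294)/(-294) - 58234) = 1/((1/2)*(-1/294)*(-293) - 58234) = 1/(293/588 - 58234) = 1/(-34241299/588) = -588/34241299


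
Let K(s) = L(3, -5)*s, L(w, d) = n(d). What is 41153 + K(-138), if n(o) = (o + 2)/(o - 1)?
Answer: 41084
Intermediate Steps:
n(o) = (2 + o)/(-1 + o)
L(w, d) = (2 + d)/(-1 + d)
K(s) = s/2 (K(s) = ((2 - 5)/(-1 - 5))*s = (-3/(-6))*s = (-1/6*(-3))*s = s/2)
41153 + K(-138) = 41153 + (1/2)*(-138) = 41153 - 69 = 41084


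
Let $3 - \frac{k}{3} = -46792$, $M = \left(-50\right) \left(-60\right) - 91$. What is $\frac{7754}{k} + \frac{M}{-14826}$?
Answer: $- \frac{4657447}{33037270} \approx -0.14098$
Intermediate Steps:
$M = 2909$ ($M = 3000 - 91 = 2909$)
$k = 140385$ ($k = 9 - -140376 = 9 + 140376 = 140385$)
$\frac{7754}{k} + \frac{M}{-14826} = \frac{7754}{140385} + \frac{2909}{-14826} = 7754 \cdot \frac{1}{140385} + 2909 \left(- \frac{1}{14826}\right) = \frac{7754}{140385} - \frac{2909}{14826} = - \frac{4657447}{33037270}$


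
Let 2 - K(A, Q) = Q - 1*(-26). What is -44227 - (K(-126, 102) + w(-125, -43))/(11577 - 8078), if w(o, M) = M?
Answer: -154750104/3499 ≈ -44227.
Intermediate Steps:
K(A, Q) = -24 - Q (K(A, Q) = 2 - (Q - 1*(-26)) = 2 - (Q + 26) = 2 - (26 + Q) = 2 + (-26 - Q) = -24 - Q)
-44227 - (K(-126, 102) + w(-125, -43))/(11577 - 8078) = -44227 - ((-24 - 1*102) - 43)/(11577 - 8078) = -44227 - ((-24 - 102) - 43)/3499 = -44227 - (-126 - 43)/3499 = -44227 - (-169)/3499 = -44227 - 1*(-169/3499) = -44227 + 169/3499 = -154750104/3499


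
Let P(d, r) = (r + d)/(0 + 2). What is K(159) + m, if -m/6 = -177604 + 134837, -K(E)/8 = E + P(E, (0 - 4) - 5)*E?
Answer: 159930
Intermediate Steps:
P(d, r) = d/2 + r/2 (P(d, r) = (d + r)/2 = (d + r)*(½) = d/2 + r/2)
K(E) = -8*E - 8*E*(-9/2 + E/2) (K(E) = -8*(E + (E/2 + ((0 - 4) - 5)/2)*E) = -8*(E + (E/2 + (-4 - 5)/2)*E) = -8*(E + (E/2 + (½)*(-9))*E) = -8*(E + (E/2 - 9/2)*E) = -8*(E + (-9/2 + E/2)*E) = -8*(E + E*(-9/2 + E/2)) = -8*E - 8*E*(-9/2 + E/2))
m = 256602 (m = -6*(-177604 + 134837) = -6*(-42767) = 256602)
K(159) + m = 4*159*(7 - 1*159) + 256602 = 4*159*(7 - 159) + 256602 = 4*159*(-152) + 256602 = -96672 + 256602 = 159930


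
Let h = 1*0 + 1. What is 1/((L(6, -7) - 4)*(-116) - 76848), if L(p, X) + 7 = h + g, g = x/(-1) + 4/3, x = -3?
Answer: -3/228572 ≈ -1.3125e-5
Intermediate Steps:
h = 1 (h = 0 + 1 = 1)
g = 13/3 (g = -3/(-1) + 4/3 = -3*(-1) + 4*(⅓) = 3 + 4/3 = 13/3 ≈ 4.3333)
L(p, X) = -5/3 (L(p, X) = -7 + (1 + 13/3) = -7 + 16/3 = -5/3)
1/((L(6, -7) - 4)*(-116) - 76848) = 1/((-5/3 - 4)*(-116) - 76848) = 1/(-17/3*(-116) - 76848) = 1/(1972/3 - 76848) = 1/(-228572/3) = -3/228572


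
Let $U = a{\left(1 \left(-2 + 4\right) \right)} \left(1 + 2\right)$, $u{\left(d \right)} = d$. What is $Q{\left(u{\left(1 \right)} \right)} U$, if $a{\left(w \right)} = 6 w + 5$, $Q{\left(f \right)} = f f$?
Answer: $51$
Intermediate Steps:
$Q{\left(f \right)} = f^{2}$
$a{\left(w \right)} = 5 + 6 w$
$U = 51$ ($U = \left(5 + 6 \cdot 1 \left(-2 + 4\right)\right) \left(1 + 2\right) = \left(5 + 6 \cdot 1 \cdot 2\right) 3 = \left(5 + 6 \cdot 2\right) 3 = \left(5 + 12\right) 3 = 17 \cdot 3 = 51$)
$Q{\left(u{\left(1 \right)} \right)} U = 1^{2} \cdot 51 = 1 \cdot 51 = 51$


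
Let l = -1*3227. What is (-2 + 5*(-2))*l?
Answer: 38724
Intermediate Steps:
l = -3227
(-2 + 5*(-2))*l = (-2 + 5*(-2))*(-3227) = (-2 - 10)*(-3227) = -12*(-3227) = 38724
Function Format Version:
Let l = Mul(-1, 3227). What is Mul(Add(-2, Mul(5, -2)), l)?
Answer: 38724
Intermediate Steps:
l = -3227
Mul(Add(-2, Mul(5, -2)), l) = Mul(Add(-2, Mul(5, -2)), -3227) = Mul(Add(-2, -10), -3227) = Mul(-12, -3227) = 38724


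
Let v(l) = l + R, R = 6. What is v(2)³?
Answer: 512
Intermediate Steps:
v(l) = 6 + l (v(l) = l + 6 = 6 + l)
v(2)³ = (6 + 2)³ = 8³ = 512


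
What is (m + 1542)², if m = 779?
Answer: 5387041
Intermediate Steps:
(m + 1542)² = (779 + 1542)² = 2321² = 5387041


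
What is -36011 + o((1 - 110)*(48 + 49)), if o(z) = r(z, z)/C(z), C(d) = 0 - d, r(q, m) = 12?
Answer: -380744291/10573 ≈ -36011.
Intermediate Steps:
C(d) = -d
o(z) = -12/z (o(z) = 12/((-z)) = 12*(-1/z) = -12/z)
-36011 + o((1 - 110)*(48 + 49)) = -36011 - 12*1/((1 - 110)*(48 + 49)) = -36011 - 12/((-109*97)) = -36011 - 12/(-10573) = -36011 - 12*(-1/10573) = -36011 + 12/10573 = -380744291/10573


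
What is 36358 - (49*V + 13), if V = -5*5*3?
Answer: 40020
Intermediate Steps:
V = -75 (V = -25*3 = -75)
36358 - (49*V + 13) = 36358 - (49*(-75) + 13) = 36358 - (-3675 + 13) = 36358 - 1*(-3662) = 36358 + 3662 = 40020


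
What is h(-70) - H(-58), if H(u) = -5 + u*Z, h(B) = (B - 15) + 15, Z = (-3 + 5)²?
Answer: 167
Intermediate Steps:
Z = 4 (Z = 2² = 4)
h(B) = B (h(B) = (-15 + B) + 15 = B)
H(u) = -5 + 4*u (H(u) = -5 + u*4 = -5 + 4*u)
h(-70) - H(-58) = -70 - (-5 + 4*(-58)) = -70 - (-5 - 232) = -70 - 1*(-237) = -70 + 237 = 167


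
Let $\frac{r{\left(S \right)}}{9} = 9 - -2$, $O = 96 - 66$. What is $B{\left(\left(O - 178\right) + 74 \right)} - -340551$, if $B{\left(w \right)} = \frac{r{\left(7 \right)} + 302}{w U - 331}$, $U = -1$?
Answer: $\frac{87521206}{257} \approx 3.4055 \cdot 10^{5}$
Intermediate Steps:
$O = 30$
$r{\left(S \right)} = 99$ ($r{\left(S \right)} = 9 \left(9 - -2\right) = 9 \left(9 + 2\right) = 9 \cdot 11 = 99$)
$B{\left(w \right)} = \frac{401}{-331 - w}$ ($B{\left(w \right)} = \frac{99 + 302}{w \left(-1\right) - 331} = \frac{401}{- w - 331} = \frac{401}{-331 - w}$)
$B{\left(\left(O - 178\right) + 74 \right)} - -340551 = - \frac{401}{331 + \left(\left(30 - 178\right) + 74\right)} - -340551 = - \frac{401}{331 + \left(-148 + 74\right)} + 340551 = - \frac{401}{331 - 74} + 340551 = - \frac{401}{257} + 340551 = \frac{87521206}{257}$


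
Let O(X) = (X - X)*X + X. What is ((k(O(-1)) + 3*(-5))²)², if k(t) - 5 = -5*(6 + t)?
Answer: 1500625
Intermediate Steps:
O(X) = X (O(X) = 0*X + X = 0 + X = X)
k(t) = -25 - 5*t (k(t) = 5 - 5*(6 + t) = 5 + (-30 - 5*t) = -25 - 5*t)
((k(O(-1)) + 3*(-5))²)² = (((-25 - 5*(-1)) + 3*(-5))²)² = (((-25 + 5) - 15)²)² = ((-20 - 15)²)² = ((-35)²)² = 1225² = 1500625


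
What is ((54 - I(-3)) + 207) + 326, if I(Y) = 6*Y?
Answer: 605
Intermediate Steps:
((54 - I(-3)) + 207) + 326 = ((54 - 6*(-3)) + 207) + 326 = ((54 - 1*(-18)) + 207) + 326 = ((54 + 18) + 207) + 326 = (72 + 207) + 326 = 279 + 326 = 605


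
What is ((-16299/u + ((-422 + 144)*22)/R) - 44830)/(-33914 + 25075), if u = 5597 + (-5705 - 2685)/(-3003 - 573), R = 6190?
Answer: 1389223099826088/273885235835855 ≈ 5.0723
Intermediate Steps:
u = 10011631/1788 (u = 5597 - 8390/(-3576) = 5597 - 8390*(-1/3576) = 5597 + 4195/1788 = 10011631/1788 ≈ 5599.3)
((-16299/u + ((-422 + 144)*22)/R) - 44830)/(-33914 + 25075) = ((-16299/10011631/1788 + ((-422 + 144)*22)/6190) - 44830)/(-33914 + 25075) = ((-16299*1788/10011631 - 278*22*(1/6190)) - 44830)/(-8839) = ((-29142612/10011631 - 6116*1/6190) - 44830)*(-1/8839) = ((-29142612/10011631 - 3058/3095) - 44830)*(-1/8839) = (-120811951738/30985997945 - 44830)*(-1/8839) = -1389223099826088/30985997945*(-1/8839) = 1389223099826088/273885235835855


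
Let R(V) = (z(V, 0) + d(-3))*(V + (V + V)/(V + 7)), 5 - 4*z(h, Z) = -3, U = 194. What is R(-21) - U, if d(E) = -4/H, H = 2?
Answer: -194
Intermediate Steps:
d(E) = -2 (d(E) = -4/2 = -4*1/2 = -2)
z(h, Z) = 2 (z(h, Z) = 5/4 - 1/4*(-3) = 5/4 + 3/4 = 2)
R(V) = 0 (R(V) = (2 - 2)*(V + (V + V)/(V + 7)) = 0*(V + (2*V)/(7 + V)) = 0*(V + 2*V/(7 + V)) = 0)
R(-21) - U = 0 - 1*194 = 0 - 194 = -194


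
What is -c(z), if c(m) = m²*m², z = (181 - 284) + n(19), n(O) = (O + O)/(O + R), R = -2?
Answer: -8610521428161/83521 ≈ -1.0309e+8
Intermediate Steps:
n(O) = 2*O/(-2 + O) (n(O) = (O + O)/(O - 2) = (2*O)/(-2 + O) = 2*O/(-2 + O))
z = -1713/17 (z = (181 - 284) + 2*19/(-2 + 19) = -103 + 2*19/17 = -103 + 2*19*(1/17) = -103 + 38/17 = -1713/17 ≈ -100.76)
c(m) = m⁴
-c(z) = -(-1713/17)⁴ = -1*8610521428161/83521 = -8610521428161/83521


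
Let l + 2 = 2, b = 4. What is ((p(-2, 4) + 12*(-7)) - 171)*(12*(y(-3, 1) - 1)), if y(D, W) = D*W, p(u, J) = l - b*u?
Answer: 11856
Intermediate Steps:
l = 0 (l = -2 + 2 = 0)
p(u, J) = -4*u (p(u, J) = 0 - 4*u = -4*u)
((p(-2, 4) + 12*(-7)) - 171)*(12*(y(-3, 1) - 1)) = ((-4*(-2) + 12*(-7)) - 171)*(12*(-3*1 - 1)) = ((8 - 84) - 171)*(12*(-3 - 1)) = (-76 - 171)*(12*(-4)) = -247*(-48) = 11856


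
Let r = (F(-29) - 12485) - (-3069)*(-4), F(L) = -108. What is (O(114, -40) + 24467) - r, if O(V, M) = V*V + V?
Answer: 62446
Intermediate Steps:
O(V, M) = V + V**2 (O(V, M) = V**2 + V = V + V**2)
r = -24869 (r = (-108 - 12485) - (-3069)*(-4) = -12593 - 99*124 = -12593 - 12276 = -24869)
(O(114, -40) + 24467) - r = (114*(1 + 114) + 24467) - 1*(-24869) = (114*115 + 24467) + 24869 = (13110 + 24467) + 24869 = 37577 + 24869 = 62446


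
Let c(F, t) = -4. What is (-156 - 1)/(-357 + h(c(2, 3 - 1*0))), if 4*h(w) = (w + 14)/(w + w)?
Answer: 2512/5717 ≈ 0.43939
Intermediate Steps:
h(w) = (14 + w)/(8*w) (h(w) = ((w + 14)/(w + w))/4 = ((14 + w)/((2*w)))/4 = ((14 + w)*(1/(2*w)))/4 = ((14 + w)/(2*w))/4 = (14 + w)/(8*w))
(-156 - 1)/(-357 + h(c(2, 3 - 1*0))) = (-156 - 1)/(-357 + (1/8)*(14 - 4)/(-4)) = -157/(-357 + (1/8)*(-1/4)*10) = -157/(-357 - 5/16) = -157/(-5717/16) = -157*(-16/5717) = 2512/5717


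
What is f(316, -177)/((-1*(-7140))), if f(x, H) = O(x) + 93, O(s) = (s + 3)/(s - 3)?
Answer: 1051/79815 ≈ 0.013168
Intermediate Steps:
O(s) = (3 + s)/(-3 + s)
f(x, H) = 93 + (3 + x)/(-3 + x) (f(x, H) = (3 + x)/(-3 + x) + 93 = 93 + (3 + x)/(-3 + x))
f(316, -177)/((-1*(-7140))) = (2*(-138 + 47*316)/(-3 + 316))/((-1*(-7140))) = (2*(-138 + 14852)/313)/7140 = (2*(1/313)*14714)*(1/7140) = (29428/313)*(1/7140) = 1051/79815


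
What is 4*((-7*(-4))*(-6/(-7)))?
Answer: 96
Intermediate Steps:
4*((-7*(-4))*(-6/(-7))) = 4*(28*(-6*(-1/7))) = 4*(28*(6/7)) = 4*24 = 96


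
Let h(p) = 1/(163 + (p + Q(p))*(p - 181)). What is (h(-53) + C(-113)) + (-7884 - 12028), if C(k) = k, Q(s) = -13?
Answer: -312530174/15607 ≈ -20025.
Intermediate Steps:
h(p) = 1/(163 + (-181 + p)*(-13 + p)) (h(p) = 1/(163 + (p - 13)*(p - 181)) = 1/(163 + (-13 + p)*(-181 + p)) = 1/(163 + (-181 + p)*(-13 + p)))
(h(-53) + C(-113)) + (-7884 - 12028) = (1/(2516 + (-53)² - 194*(-53)) - 113) + (-7884 - 12028) = (1/(2516 + 2809 + 10282) - 113) - 19912 = (1/15607 - 113) - 19912 = -1763590/15607 - 19912 = -312530174/15607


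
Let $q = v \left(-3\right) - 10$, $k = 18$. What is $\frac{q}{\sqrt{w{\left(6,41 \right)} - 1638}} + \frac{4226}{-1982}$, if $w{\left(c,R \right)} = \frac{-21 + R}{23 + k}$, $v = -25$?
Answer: $- \frac{2113}{991} - \frac{65 i \sqrt{2752658}}{67138} \approx -2.1322 - 1.6063 i$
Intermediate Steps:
$q = 65$ ($q = \left(-25\right) \left(-3\right) - 10 = 75 - 10 = 65$)
$w{\left(c,R \right)} = - \frac{21}{41} + \frac{R}{41}$ ($w{\left(c,R \right)} = \frac{-21 + R}{23 + 18} = \frac{-21 + R}{41} = \left(-21 + R\right) \frac{1}{41} = - \frac{21}{41} + \frac{R}{41}$)
$\frac{q}{\sqrt{w{\left(6,41 \right)} - 1638}} + \frac{4226}{-1982} = \frac{65}{\sqrt{\left(- \frac{21}{41} + \frac{1}{41} \cdot 41\right) - 1638}} + \frac{4226}{-1982} = \frac{65}{\sqrt{\left(- \frac{21}{41} + 1\right) - 1638}} + 4226 \left(- \frac{1}{1982}\right) = \frac{65}{\sqrt{\frac{20}{41} - 1638}} - \frac{2113}{991} = \frac{65}{\sqrt{- \frac{67138}{41}}} - \frac{2113}{991} = \frac{65}{\frac{1}{41} i \sqrt{2752658}} - \frac{2113}{991} = 65 \left(- \frac{i \sqrt{2752658}}{67138}\right) - \frac{2113}{991} = - \frac{65 i \sqrt{2752658}}{67138} - \frac{2113}{991} = - \frac{2113}{991} - \frac{65 i \sqrt{2752658}}{67138}$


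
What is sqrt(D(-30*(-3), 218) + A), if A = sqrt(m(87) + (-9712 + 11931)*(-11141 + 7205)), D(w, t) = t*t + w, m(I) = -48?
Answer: sqrt(47614 + 12*I*sqrt(60653)) ≈ 218.31 + 6.7686*I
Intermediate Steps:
D(w, t) = w + t**2 (D(w, t) = t**2 + w = w + t**2)
A = 12*I*sqrt(60653) (A = sqrt(-48 + (-9712 + 11931)*(-11141 + 7205)) = sqrt(-48 + 2219*(-3936)) = sqrt(-48 - 8733984) = sqrt(-8734032) = 12*I*sqrt(60653) ≈ 2955.3*I)
sqrt(D(-30*(-3), 218) + A) = sqrt((-30*(-3) + 218**2) + 12*I*sqrt(60653)) = sqrt((90 + 47524) + 12*I*sqrt(60653)) = sqrt(47614 + 12*I*sqrt(60653))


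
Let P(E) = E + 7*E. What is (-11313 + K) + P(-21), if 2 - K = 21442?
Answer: -32921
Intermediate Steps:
K = -21440 (K = 2 - 1*21442 = 2 - 21442 = -21440)
P(E) = 8*E
(-11313 + K) + P(-21) = (-11313 - 21440) + 8*(-21) = -32753 - 168 = -32921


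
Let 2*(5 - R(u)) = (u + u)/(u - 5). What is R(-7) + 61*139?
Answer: 101801/12 ≈ 8483.4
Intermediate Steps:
R(u) = 5 - u/(-5 + u) (R(u) = 5 - (u + u)/(2*(u - 5)) = 5 - 2*u/(2*(-5 + u)) = 5 - u/(-5 + u))
R(-7) + 61*139 = (-25 + 4*(-7))/(-5 - 7) + 61*139 = (-25 - 28)/(-12) + 8479 = -1/12*(-53) + 8479 = 53/12 + 8479 = 101801/12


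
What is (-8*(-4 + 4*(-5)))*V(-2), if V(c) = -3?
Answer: -576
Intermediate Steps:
(-8*(-4 + 4*(-5)))*V(-2) = -8*(-4 + 4*(-5))*(-3) = -8*(-4 - 20)*(-3) = -8*(-24)*(-3) = 192*(-3) = -576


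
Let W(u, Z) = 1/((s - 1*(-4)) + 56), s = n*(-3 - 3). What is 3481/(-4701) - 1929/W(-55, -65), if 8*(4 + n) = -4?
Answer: -788939404/4701 ≈ -1.6782e+5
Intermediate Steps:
n = -9/2 (n = -4 + (⅛)*(-4) = -4 - ½ = -9/2 ≈ -4.5000)
s = 27 (s = -9*(-3 - 3)/2 = -9/2*(-6) = 27)
W(u, Z) = 1/87 (W(u, Z) = 1/((27 - 1*(-4)) + 56) = 1/((27 + 4) + 56) = 1/(31 + 56) = 1/87)
3481/(-4701) - 1929/W(-55, -65) = 3481/(-4701) - 1929/1/87 = 3481*(-1/4701) - 1929*87 = -3481/4701 - 167823 = -788939404/4701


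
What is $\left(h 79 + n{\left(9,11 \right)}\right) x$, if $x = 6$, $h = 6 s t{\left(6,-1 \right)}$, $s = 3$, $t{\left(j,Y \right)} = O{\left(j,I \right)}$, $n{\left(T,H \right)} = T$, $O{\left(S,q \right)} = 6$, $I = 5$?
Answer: $51246$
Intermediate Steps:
$t{\left(j,Y \right)} = 6$
$h = 108$ ($h = 6 \cdot 3 \cdot 6 = 18 \cdot 6 = 108$)
$\left(h 79 + n{\left(9,11 \right)}\right) x = \left(108 \cdot 79 + 9\right) 6 = \left(8532 + 9\right) 6 = 8541 \cdot 6 = 51246$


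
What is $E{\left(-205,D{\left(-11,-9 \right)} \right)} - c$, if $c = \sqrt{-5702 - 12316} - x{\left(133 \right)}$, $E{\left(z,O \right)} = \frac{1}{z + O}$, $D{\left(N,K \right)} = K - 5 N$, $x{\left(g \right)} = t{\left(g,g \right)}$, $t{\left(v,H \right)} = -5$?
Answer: $- \frac{796}{159} - 3 i \sqrt{2002} \approx -5.0063 - 134.23 i$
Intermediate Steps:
$x{\left(g \right)} = -5$
$E{\left(z,O \right)} = \frac{1}{O + z}$
$c = 5 + 3 i \sqrt{2002}$ ($c = \sqrt{-5702 - 12316} - -5 = \sqrt{-18018} + 5 = 3 i \sqrt{2002} + 5 = 5 + 3 i \sqrt{2002} \approx 5.0 + 134.23 i$)
$E{\left(-205,D{\left(-11,-9 \right)} \right)} - c = \frac{1}{\left(-9 - -55\right) - 205} - \left(5 + 3 i \sqrt{2002}\right) = \frac{1}{\left(-9 + 55\right) - 205} - \left(5 + 3 i \sqrt{2002}\right) = \frac{1}{46 - 205} - \left(5 + 3 i \sqrt{2002}\right) = \frac{1}{-159} - \left(5 + 3 i \sqrt{2002}\right) = - \frac{1}{159} - \left(5 + 3 i \sqrt{2002}\right) = - \frac{796}{159} - 3 i \sqrt{2002}$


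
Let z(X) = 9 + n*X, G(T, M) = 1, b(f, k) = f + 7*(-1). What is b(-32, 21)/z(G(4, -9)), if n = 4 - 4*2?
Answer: -39/5 ≈ -7.8000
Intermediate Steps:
n = -4 (n = 4 - 8 = -4)
b(f, k) = -7 + f (b(f, k) = f - 7 = -7 + f)
z(X) = 9 - 4*X
b(-32, 21)/z(G(4, -9)) = (-7 - 32)/(9 - 4*1) = -39/(9 - 4) = -39/5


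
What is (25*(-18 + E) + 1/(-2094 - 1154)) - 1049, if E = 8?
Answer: -4219153/3248 ≈ -1299.0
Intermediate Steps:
(25*(-18 + E) + 1/(-2094 - 1154)) - 1049 = (25*(-18 + 8) + 1/(-2094 - 1154)) - 1049 = (25*(-10) + 1/(-3248)) - 1049 = (-250 - 1/3248) - 1049 = -812001/3248 - 1049 = -4219153/3248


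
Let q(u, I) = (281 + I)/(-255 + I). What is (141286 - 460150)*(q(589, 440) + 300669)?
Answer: -17736646103904/185 ≈ -9.5874e+10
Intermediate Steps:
q(u, I) = (281 + I)/(-255 + I)
(141286 - 460150)*(q(589, 440) + 300669) = (141286 - 460150)*((281 + 440)/(-255 + 440) + 300669) = -318864*(721/185 + 300669) = -318864*55624486/185 = -17736646103904/185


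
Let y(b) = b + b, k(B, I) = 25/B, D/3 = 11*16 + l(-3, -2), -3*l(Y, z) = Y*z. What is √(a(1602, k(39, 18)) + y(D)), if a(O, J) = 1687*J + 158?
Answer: √3473067/39 ≈ 47.785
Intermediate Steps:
l(Y, z) = -Y*z/3
D = 522 (D = 3*(11*16 - ⅓*(-3)*(-2)) = 3*(176 - 2) = 3*174 = 522)
a(O, J) = 158 + 1687*J
y(b) = 2*b
√(a(1602, k(39, 18)) + y(D)) = √((158 + 1687*(25/39)) + 2*522) = √((158 + 1687*(25*(1/39))) + 1044) = √((158 + 1687*(25/39)) + 1044) = √((158 + 42175/39) + 1044) = √(48337/39 + 1044) = √(89053/39) = √3473067/39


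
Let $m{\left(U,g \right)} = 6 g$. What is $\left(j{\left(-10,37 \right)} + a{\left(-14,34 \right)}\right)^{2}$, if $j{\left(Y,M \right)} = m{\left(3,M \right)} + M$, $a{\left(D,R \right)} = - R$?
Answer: $50625$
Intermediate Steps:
$j{\left(Y,M \right)} = 7 M$ ($j{\left(Y,M \right)} = 6 M + M = 7 M$)
$\left(j{\left(-10,37 \right)} + a{\left(-14,34 \right)}\right)^{2} = \left(7 \cdot 37 - 34\right)^{2} = \left(259 - 34\right)^{2} = 225^{2} = 50625$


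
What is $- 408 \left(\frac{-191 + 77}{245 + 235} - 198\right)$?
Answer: $\frac{808809}{10} \approx 80881.0$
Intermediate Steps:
$- 408 \left(\frac{-191 + 77}{245 + 235} - 198\right) = - 408 \left(- \frac{114}{480} - 198\right) = - 408 \left(\left(-114\right) \frac{1}{480} - 198\right) = - 408 \left(- \frac{19}{80} - 198\right) = \left(-408\right) \left(- \frac{15859}{80}\right) = \frac{808809}{10}$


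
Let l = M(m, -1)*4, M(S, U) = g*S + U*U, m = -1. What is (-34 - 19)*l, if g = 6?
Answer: 1060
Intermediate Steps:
M(S, U) = U**2 + 6*S (M(S, U) = 6*S + U*U = 6*S + U**2 = U**2 + 6*S)
l = -20 (l = ((-1)**2 + 6*(-1))*4 = (1 - 6)*4 = -5*4 = -20)
(-34 - 19)*l = (-34 - 19)*(-20) = -53*(-20) = 1060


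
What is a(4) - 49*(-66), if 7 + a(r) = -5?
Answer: 3222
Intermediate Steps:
a(r) = -12 (a(r) = -7 - 5 = -12)
a(4) - 49*(-66) = -12 - 49*(-66) = -12 + 3234 = 3222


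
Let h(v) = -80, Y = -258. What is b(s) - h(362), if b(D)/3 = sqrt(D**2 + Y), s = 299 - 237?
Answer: 80 + 3*sqrt(3586) ≈ 259.65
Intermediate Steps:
s = 62
b(D) = 3*sqrt(-258 + D**2) (b(D) = 3*sqrt(D**2 - 258) = 3*sqrt(-258 + D**2))
b(s) - h(362) = 3*sqrt(-258 + 62**2) - 1*(-80) = 3*sqrt(-258 + 3844) + 80 = 3*sqrt(3586) + 80 = 80 + 3*sqrt(3586)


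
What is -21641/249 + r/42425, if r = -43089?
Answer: -928848586/10563825 ≈ -87.927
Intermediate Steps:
-21641/249 + r/42425 = -21641/249 - 43089/42425 = -928848586/10563825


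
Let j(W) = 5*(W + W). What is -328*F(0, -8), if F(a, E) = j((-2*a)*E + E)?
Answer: 26240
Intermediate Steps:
j(W) = 10*W (j(W) = 5*(2*W) = 10*W)
F(a, E) = 10*E - 20*E*a (F(a, E) = 10*((-2*a)*E + E) = 10*(-2*E*a + E) = 10*(E - 2*E*a) = 10*E - 20*E*a)
-328*F(0, -8) = -3280*(-8)*(1 - 2*0) = -3280*(-8)*(1 + 0) = -3280*(-8) = -328*(-80) = 26240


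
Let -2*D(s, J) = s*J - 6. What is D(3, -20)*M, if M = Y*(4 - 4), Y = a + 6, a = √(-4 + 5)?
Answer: 0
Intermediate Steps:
a = 1 (a = √1 = 1)
D(s, J) = 3 - J*s/2 (D(s, J) = -(s*J - 6)/2 = -(J*s - 6)/2 = -(-6 + J*s)/2 = 3 - J*s/2)
Y = 7 (Y = 1 + 6 = 7)
M = 0 (M = 7*(4 - 4) = 7*0 = 0)
D(3, -20)*M = (3 - ½*(-20)*3)*0 = (3 + 30)*0 = 33*0 = 0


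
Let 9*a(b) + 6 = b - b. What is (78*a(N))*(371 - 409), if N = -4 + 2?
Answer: 1976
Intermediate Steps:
N = -2
a(b) = -⅔ (a(b) = -⅔ + (b - b)/9 = -⅔ + (⅑)*0 = -⅔ + 0 = -⅔)
(78*a(N))*(371 - 409) = (78*(-⅔))*(371 - 409) = -52*(-38) = 1976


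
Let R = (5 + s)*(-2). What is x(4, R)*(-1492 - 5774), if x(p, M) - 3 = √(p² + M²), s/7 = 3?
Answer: -21798 - 29064*√170 ≈ -4.0075e+5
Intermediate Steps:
s = 21 (s = 7*3 = 21)
R = -52 (R = (5 + 21)*(-2) = 26*(-2) = -52)
x(p, M) = 3 + √(M² + p²) (x(p, M) = 3 + √(p² + M²) = 3 + √(M² + p²))
x(4, R)*(-1492 - 5774) = (3 + √((-52)² + 4²))*(-1492 - 5774) = (3 + √(2704 + 16))*(-7266) = (3 + √2720)*(-7266) = (3 + 4*√170)*(-7266) = -21798 - 29064*√170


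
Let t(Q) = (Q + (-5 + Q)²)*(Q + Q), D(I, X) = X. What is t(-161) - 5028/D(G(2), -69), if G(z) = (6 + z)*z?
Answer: -202885694/23 ≈ -8.8211e+6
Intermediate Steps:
G(z) = z*(6 + z)
t(Q) = 2*Q*(Q + (-5 + Q)²) (t(Q) = (Q + (-5 + Q)²)*(2*Q) = 2*Q*(Q + (-5 + Q)²))
t(-161) - 5028/D(G(2), -69) = 2*(-161)*(-161 + (-5 - 161)²) - 5028/(-69) = 2*(-161)*(-161 + (-166)²) - 5028*(-1)/69 = 2*(-161)*(-161 + 27556) - 1*(-1676/23) = 2*(-161)*27395 + 1676/23 = -8821190 + 1676/23 = -202885694/23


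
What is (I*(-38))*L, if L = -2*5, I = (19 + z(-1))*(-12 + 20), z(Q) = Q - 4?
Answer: 42560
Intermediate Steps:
z(Q) = -4 + Q
I = 112 (I = (19 + (-4 - 1))*(-12 + 20) = (19 - 5)*8 = 14*8 = 112)
L = -10
(I*(-38))*L = (112*(-38))*(-10) = -4256*(-10) = 42560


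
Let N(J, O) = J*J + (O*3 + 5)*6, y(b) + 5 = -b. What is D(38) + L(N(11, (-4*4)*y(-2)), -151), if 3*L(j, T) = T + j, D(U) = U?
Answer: 326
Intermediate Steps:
y(b) = -5 - b
N(J, O) = 30 + J² + 18*O (N(J, O) = J² + (3*O + 5)*6 = J² + (5 + 3*O)*6 = J² + (30 + 18*O) = 30 + J² + 18*O)
L(j, T) = T/3 + j/3 (L(j, T) = (T + j)/3 = T/3 + j/3)
D(38) + L(N(11, (-4*4)*y(-2)), -151) = 38 + ((⅓)*(-151) + (30 + 11² + 18*((-4*4)*(-5 - 1*(-2))))/3) = 38 + (-151/3 + (30 + 121 + 18*(-16*(-5 + 2)))/3) = 38 + (-151/3 + (30 + 121 + 18*(-16*(-3)))/3) = 38 + (-151/3 + (30 + 121 + 18*48)/3) = 38 + (-151/3 + (30 + 121 + 864)/3) = 38 + (-151/3 + (⅓)*1015) = 38 + (-151/3 + 1015/3) = 38 + 288 = 326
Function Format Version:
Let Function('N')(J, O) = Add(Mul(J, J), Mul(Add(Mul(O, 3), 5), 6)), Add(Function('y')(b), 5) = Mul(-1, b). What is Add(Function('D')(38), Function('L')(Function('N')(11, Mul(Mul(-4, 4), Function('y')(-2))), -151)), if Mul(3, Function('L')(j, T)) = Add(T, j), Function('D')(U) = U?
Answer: 326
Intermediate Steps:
Function('y')(b) = Add(-5, Mul(-1, b))
Function('N')(J, O) = Add(30, Pow(J, 2), Mul(18, O)) (Function('N')(J, O) = Add(Pow(J, 2), Mul(Add(Mul(3, O), 5), 6)) = Add(Pow(J, 2), Mul(Add(5, Mul(3, O)), 6)) = Add(Pow(J, 2), Add(30, Mul(18, O))) = Add(30, Pow(J, 2), Mul(18, O)))
Function('L')(j, T) = Add(Mul(Rational(1, 3), T), Mul(Rational(1, 3), j)) (Function('L')(j, T) = Mul(Rational(1, 3), Add(T, j)) = Add(Mul(Rational(1, 3), T), Mul(Rational(1, 3), j)))
Add(Function('D')(38), Function('L')(Function('N')(11, Mul(Mul(-4, 4), Function('y')(-2))), -151)) = Add(38, Add(Mul(Rational(1, 3), -151), Mul(Rational(1, 3), Add(30, Pow(11, 2), Mul(18, Mul(Mul(-4, 4), Add(-5, Mul(-1, -2)))))))) = Add(38, Add(Rational(-151, 3), Mul(Rational(1, 3), Add(30, 121, Mul(18, Mul(-16, Add(-5, 2))))))) = Add(38, Add(Rational(-151, 3), Mul(Rational(1, 3), Add(30, 121, Mul(18, Mul(-16, -3)))))) = Add(38, Add(Rational(-151, 3), Mul(Rational(1, 3), Add(30, 121, Mul(18, 48))))) = Add(38, Add(Rational(-151, 3), Mul(Rational(1, 3), Add(30, 121, 864)))) = Add(38, Add(Rational(-151, 3), Mul(Rational(1, 3), 1015))) = Add(38, Add(Rational(-151, 3), Rational(1015, 3))) = Add(38, 288) = 326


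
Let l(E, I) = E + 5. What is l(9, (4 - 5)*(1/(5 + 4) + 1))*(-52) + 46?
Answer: -682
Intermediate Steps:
l(E, I) = 5 + E
l(9, (4 - 5)*(1/(5 + 4) + 1))*(-52) + 46 = (5 + 9)*(-52) + 46 = 14*(-52) + 46 = -728 + 46 = -682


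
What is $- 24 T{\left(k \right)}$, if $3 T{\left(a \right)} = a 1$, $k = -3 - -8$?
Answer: $-40$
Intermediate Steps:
$k = 5$ ($k = -3 + 8 = 5$)
$T{\left(a \right)} = \frac{a}{3}$ ($T{\left(a \right)} = \frac{a 1}{3} = \frac{a}{3}$)
$- 24 T{\left(k \right)} = - 24 \cdot \frac{1}{3} \cdot 5 = \left(-24\right) \frac{5}{3} = -40$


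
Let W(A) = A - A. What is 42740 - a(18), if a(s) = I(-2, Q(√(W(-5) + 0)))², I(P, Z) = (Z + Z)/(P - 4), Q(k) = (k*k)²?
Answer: 42740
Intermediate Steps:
W(A) = 0
Q(k) = k⁴ (Q(k) = (k²)² = k⁴)
I(P, Z) = 2*Z/(-4 + P) (I(P, Z) = (2*Z)/(-4 + P) = 2*Z/(-4 + P))
a(s) = 0 (a(s) = (2*(√(0 + 0))⁴/(-4 - 2))² = (2*(√0)⁴/(-6))² = (2*0⁴*(-⅙))² = (2*0*(-⅙))² = 0² = 0)
42740 - a(18) = 42740 - 1*0 = 42740 + 0 = 42740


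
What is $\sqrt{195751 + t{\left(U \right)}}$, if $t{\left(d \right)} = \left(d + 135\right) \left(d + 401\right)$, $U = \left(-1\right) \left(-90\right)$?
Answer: $\sqrt{306226} \approx 553.38$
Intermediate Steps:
$U = 90$
$t{\left(d \right)} = \left(135 + d\right) \left(401 + d\right)$
$\sqrt{195751 + t{\left(U \right)}} = \sqrt{195751 + \left(54135 + 90^{2} + 536 \cdot 90\right)} = \sqrt{195751 + \left(54135 + 8100 + 48240\right)} = \sqrt{195751 + 110475} = \sqrt{306226}$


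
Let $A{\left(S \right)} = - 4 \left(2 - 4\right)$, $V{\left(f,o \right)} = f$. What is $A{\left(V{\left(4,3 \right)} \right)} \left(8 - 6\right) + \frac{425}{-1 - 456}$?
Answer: $\frac{6887}{457} \approx 15.07$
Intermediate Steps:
$A{\left(S \right)} = 8$ ($A{\left(S \right)} = \left(-4\right) \left(-2\right) = 8$)
$A{\left(V{\left(4,3 \right)} \right)} \left(8 - 6\right) + \frac{425}{-1 - 456} = 8 \left(8 - 6\right) + \frac{425}{-1 - 456} = 8 \left(8 - 6\right) + \frac{425}{-457} = 8 \cdot 2 + 425 \left(- \frac{1}{457}\right) = 16 - \frac{425}{457} = \frac{6887}{457}$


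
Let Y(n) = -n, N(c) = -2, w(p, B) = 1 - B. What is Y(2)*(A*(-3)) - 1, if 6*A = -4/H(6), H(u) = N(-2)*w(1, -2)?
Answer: -1/3 ≈ -0.33333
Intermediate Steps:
H(u) = -6 (H(u) = -2*(1 - 1*(-2)) = -2*(1 + 2) = -2*3 = -6)
A = 1/9 (A = (-4/(-6))/6 = (-4*(-1/6))/6 = (1/6)*(2/3) = 1/9 ≈ 0.11111)
Y(2)*(A*(-3)) - 1 = (-1*2)*((1/9)*(-3)) - 1 = -2*(-1/3) - 1 = 2/3 - 1 = -1/3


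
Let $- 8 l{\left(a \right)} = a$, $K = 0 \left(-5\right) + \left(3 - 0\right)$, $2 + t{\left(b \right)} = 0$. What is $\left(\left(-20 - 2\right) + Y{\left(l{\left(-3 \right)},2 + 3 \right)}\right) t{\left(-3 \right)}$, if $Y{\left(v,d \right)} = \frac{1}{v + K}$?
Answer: $\frac{1172}{27} \approx 43.407$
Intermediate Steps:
$t{\left(b \right)} = -2$ ($t{\left(b \right)} = -2 + 0 = -2$)
$K = 3$ ($K = 0 + \left(3 + 0\right) = 0 + 3 = 3$)
$l{\left(a \right)} = - \frac{a}{8}$
$Y{\left(v,d \right)} = \frac{1}{3 + v}$ ($Y{\left(v,d \right)} = \frac{1}{v + 3} = \frac{1}{3 + v}$)
$\left(\left(-20 - 2\right) + Y{\left(l{\left(-3 \right)},2 + 3 \right)}\right) t{\left(-3 \right)} = \left(\left(-20 - 2\right) + \frac{1}{3 - - \frac{3}{8}}\right) \left(-2\right) = \left(\left(-20 - 2\right) + \frac{1}{3 + \frac{3}{8}}\right) \left(-2\right) = \left(-22 + \frac{1}{\frac{27}{8}}\right) \left(-2\right) = \left(-22 + \frac{8}{27}\right) \left(-2\right) = \left(- \frac{586}{27}\right) \left(-2\right) = \frac{1172}{27}$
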